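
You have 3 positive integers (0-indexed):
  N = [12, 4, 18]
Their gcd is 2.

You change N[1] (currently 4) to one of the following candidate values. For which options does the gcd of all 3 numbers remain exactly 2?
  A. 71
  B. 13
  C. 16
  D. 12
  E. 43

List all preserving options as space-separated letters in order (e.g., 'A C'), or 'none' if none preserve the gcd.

Old gcd = 2; gcd of others (without N[1]) = 6
New gcd for candidate v: gcd(6, v). Preserves old gcd iff gcd(6, v) = 2.
  Option A: v=71, gcd(6,71)=1 -> changes
  Option B: v=13, gcd(6,13)=1 -> changes
  Option C: v=16, gcd(6,16)=2 -> preserves
  Option D: v=12, gcd(6,12)=6 -> changes
  Option E: v=43, gcd(6,43)=1 -> changes

Answer: C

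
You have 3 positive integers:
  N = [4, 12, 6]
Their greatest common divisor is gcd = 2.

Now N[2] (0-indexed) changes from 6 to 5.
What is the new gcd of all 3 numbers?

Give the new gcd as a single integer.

Numbers: [4, 12, 6], gcd = 2
Change: index 2, 6 -> 5
gcd of the OTHER numbers (without index 2): gcd([4, 12]) = 4
New gcd = gcd(g_others, new_val) = gcd(4, 5) = 1

Answer: 1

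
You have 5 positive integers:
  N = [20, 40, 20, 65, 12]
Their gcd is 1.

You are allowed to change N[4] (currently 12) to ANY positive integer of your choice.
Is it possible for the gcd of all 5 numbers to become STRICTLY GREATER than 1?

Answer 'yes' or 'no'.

Current gcd = 1
gcd of all OTHER numbers (without N[4]=12): gcd([20, 40, 20, 65]) = 5
The new gcd after any change is gcd(5, new_value).
This can be at most 5.
Since 5 > old gcd 1, the gcd CAN increase (e.g., set N[4] = 5).

Answer: yes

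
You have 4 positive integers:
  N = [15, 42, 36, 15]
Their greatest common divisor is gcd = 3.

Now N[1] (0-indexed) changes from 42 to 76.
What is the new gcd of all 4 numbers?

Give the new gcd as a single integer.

Answer: 1

Derivation:
Numbers: [15, 42, 36, 15], gcd = 3
Change: index 1, 42 -> 76
gcd of the OTHER numbers (without index 1): gcd([15, 36, 15]) = 3
New gcd = gcd(g_others, new_val) = gcd(3, 76) = 1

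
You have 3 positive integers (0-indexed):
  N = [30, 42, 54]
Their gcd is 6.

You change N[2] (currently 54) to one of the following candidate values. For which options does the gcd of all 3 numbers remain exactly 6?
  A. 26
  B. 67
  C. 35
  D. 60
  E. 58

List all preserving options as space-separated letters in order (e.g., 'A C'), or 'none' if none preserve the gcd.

Answer: D

Derivation:
Old gcd = 6; gcd of others (without N[2]) = 6
New gcd for candidate v: gcd(6, v). Preserves old gcd iff gcd(6, v) = 6.
  Option A: v=26, gcd(6,26)=2 -> changes
  Option B: v=67, gcd(6,67)=1 -> changes
  Option C: v=35, gcd(6,35)=1 -> changes
  Option D: v=60, gcd(6,60)=6 -> preserves
  Option E: v=58, gcd(6,58)=2 -> changes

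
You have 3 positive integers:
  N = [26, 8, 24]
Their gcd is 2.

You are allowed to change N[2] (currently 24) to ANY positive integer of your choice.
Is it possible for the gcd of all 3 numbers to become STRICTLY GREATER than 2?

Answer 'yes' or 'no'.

Answer: no

Derivation:
Current gcd = 2
gcd of all OTHER numbers (without N[2]=24): gcd([26, 8]) = 2
The new gcd after any change is gcd(2, new_value).
This can be at most 2.
Since 2 = old gcd 2, the gcd can only stay the same or decrease.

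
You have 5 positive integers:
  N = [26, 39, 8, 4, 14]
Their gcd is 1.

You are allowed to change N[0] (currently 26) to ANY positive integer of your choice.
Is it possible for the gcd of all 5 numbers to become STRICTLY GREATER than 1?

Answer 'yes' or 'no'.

Current gcd = 1
gcd of all OTHER numbers (without N[0]=26): gcd([39, 8, 4, 14]) = 1
The new gcd after any change is gcd(1, new_value).
This can be at most 1.
Since 1 = old gcd 1, the gcd can only stay the same or decrease.

Answer: no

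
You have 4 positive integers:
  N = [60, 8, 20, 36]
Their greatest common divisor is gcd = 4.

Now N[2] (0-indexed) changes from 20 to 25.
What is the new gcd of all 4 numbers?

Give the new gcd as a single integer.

Numbers: [60, 8, 20, 36], gcd = 4
Change: index 2, 20 -> 25
gcd of the OTHER numbers (without index 2): gcd([60, 8, 36]) = 4
New gcd = gcd(g_others, new_val) = gcd(4, 25) = 1

Answer: 1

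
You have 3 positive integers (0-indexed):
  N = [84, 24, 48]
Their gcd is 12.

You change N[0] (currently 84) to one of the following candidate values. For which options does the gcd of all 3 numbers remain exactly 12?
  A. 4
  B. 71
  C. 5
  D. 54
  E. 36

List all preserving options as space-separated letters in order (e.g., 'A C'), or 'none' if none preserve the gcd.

Answer: E

Derivation:
Old gcd = 12; gcd of others (without N[0]) = 24
New gcd for candidate v: gcd(24, v). Preserves old gcd iff gcd(24, v) = 12.
  Option A: v=4, gcd(24,4)=4 -> changes
  Option B: v=71, gcd(24,71)=1 -> changes
  Option C: v=5, gcd(24,5)=1 -> changes
  Option D: v=54, gcd(24,54)=6 -> changes
  Option E: v=36, gcd(24,36)=12 -> preserves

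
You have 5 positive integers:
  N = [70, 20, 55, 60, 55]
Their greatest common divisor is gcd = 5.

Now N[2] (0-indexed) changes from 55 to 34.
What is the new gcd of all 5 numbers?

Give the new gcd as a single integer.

Answer: 1

Derivation:
Numbers: [70, 20, 55, 60, 55], gcd = 5
Change: index 2, 55 -> 34
gcd of the OTHER numbers (without index 2): gcd([70, 20, 60, 55]) = 5
New gcd = gcd(g_others, new_val) = gcd(5, 34) = 1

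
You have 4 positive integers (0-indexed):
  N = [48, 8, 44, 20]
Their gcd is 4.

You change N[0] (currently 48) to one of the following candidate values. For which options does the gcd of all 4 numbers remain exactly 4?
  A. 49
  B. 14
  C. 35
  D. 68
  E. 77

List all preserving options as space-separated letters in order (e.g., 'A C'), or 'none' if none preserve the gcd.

Old gcd = 4; gcd of others (without N[0]) = 4
New gcd for candidate v: gcd(4, v). Preserves old gcd iff gcd(4, v) = 4.
  Option A: v=49, gcd(4,49)=1 -> changes
  Option B: v=14, gcd(4,14)=2 -> changes
  Option C: v=35, gcd(4,35)=1 -> changes
  Option D: v=68, gcd(4,68)=4 -> preserves
  Option E: v=77, gcd(4,77)=1 -> changes

Answer: D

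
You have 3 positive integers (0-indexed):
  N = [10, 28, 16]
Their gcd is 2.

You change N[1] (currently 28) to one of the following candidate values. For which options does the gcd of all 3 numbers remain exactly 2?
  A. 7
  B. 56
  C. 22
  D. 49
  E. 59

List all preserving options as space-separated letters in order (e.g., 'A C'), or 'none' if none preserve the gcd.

Answer: B C

Derivation:
Old gcd = 2; gcd of others (without N[1]) = 2
New gcd for candidate v: gcd(2, v). Preserves old gcd iff gcd(2, v) = 2.
  Option A: v=7, gcd(2,7)=1 -> changes
  Option B: v=56, gcd(2,56)=2 -> preserves
  Option C: v=22, gcd(2,22)=2 -> preserves
  Option D: v=49, gcd(2,49)=1 -> changes
  Option E: v=59, gcd(2,59)=1 -> changes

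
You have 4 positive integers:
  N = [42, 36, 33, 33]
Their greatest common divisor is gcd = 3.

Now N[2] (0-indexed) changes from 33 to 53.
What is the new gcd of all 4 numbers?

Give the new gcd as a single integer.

Answer: 1

Derivation:
Numbers: [42, 36, 33, 33], gcd = 3
Change: index 2, 33 -> 53
gcd of the OTHER numbers (without index 2): gcd([42, 36, 33]) = 3
New gcd = gcd(g_others, new_val) = gcd(3, 53) = 1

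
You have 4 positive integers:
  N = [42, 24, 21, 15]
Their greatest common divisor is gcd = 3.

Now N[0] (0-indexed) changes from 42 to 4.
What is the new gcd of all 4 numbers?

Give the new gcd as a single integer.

Numbers: [42, 24, 21, 15], gcd = 3
Change: index 0, 42 -> 4
gcd of the OTHER numbers (without index 0): gcd([24, 21, 15]) = 3
New gcd = gcd(g_others, new_val) = gcd(3, 4) = 1

Answer: 1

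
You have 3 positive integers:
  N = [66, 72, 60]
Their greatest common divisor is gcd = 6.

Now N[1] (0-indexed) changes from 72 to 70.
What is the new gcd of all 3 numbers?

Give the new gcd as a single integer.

Numbers: [66, 72, 60], gcd = 6
Change: index 1, 72 -> 70
gcd of the OTHER numbers (without index 1): gcd([66, 60]) = 6
New gcd = gcd(g_others, new_val) = gcd(6, 70) = 2

Answer: 2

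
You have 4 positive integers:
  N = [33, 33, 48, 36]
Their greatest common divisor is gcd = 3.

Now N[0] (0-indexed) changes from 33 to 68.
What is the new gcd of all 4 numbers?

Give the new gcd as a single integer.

Answer: 1

Derivation:
Numbers: [33, 33, 48, 36], gcd = 3
Change: index 0, 33 -> 68
gcd of the OTHER numbers (without index 0): gcd([33, 48, 36]) = 3
New gcd = gcd(g_others, new_val) = gcd(3, 68) = 1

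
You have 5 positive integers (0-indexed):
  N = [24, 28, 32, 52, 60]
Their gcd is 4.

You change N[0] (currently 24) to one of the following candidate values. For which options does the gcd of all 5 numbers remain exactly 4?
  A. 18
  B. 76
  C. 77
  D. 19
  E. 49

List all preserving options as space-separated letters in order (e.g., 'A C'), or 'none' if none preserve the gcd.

Answer: B

Derivation:
Old gcd = 4; gcd of others (without N[0]) = 4
New gcd for candidate v: gcd(4, v). Preserves old gcd iff gcd(4, v) = 4.
  Option A: v=18, gcd(4,18)=2 -> changes
  Option B: v=76, gcd(4,76)=4 -> preserves
  Option C: v=77, gcd(4,77)=1 -> changes
  Option D: v=19, gcd(4,19)=1 -> changes
  Option E: v=49, gcd(4,49)=1 -> changes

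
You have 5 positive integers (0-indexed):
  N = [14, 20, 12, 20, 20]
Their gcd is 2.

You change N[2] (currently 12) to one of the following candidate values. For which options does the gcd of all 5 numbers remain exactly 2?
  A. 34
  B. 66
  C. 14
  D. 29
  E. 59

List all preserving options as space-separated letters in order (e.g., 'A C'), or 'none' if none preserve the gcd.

Answer: A B C

Derivation:
Old gcd = 2; gcd of others (without N[2]) = 2
New gcd for candidate v: gcd(2, v). Preserves old gcd iff gcd(2, v) = 2.
  Option A: v=34, gcd(2,34)=2 -> preserves
  Option B: v=66, gcd(2,66)=2 -> preserves
  Option C: v=14, gcd(2,14)=2 -> preserves
  Option D: v=29, gcd(2,29)=1 -> changes
  Option E: v=59, gcd(2,59)=1 -> changes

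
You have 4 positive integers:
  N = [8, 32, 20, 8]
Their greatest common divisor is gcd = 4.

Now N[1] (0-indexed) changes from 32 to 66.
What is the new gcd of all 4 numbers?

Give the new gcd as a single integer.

Answer: 2

Derivation:
Numbers: [8, 32, 20, 8], gcd = 4
Change: index 1, 32 -> 66
gcd of the OTHER numbers (without index 1): gcd([8, 20, 8]) = 4
New gcd = gcd(g_others, new_val) = gcd(4, 66) = 2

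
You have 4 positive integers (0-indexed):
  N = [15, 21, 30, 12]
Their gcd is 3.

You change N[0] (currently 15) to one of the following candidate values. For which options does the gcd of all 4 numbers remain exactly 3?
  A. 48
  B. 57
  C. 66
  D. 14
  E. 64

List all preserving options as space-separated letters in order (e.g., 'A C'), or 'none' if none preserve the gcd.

Answer: A B C

Derivation:
Old gcd = 3; gcd of others (without N[0]) = 3
New gcd for candidate v: gcd(3, v). Preserves old gcd iff gcd(3, v) = 3.
  Option A: v=48, gcd(3,48)=3 -> preserves
  Option B: v=57, gcd(3,57)=3 -> preserves
  Option C: v=66, gcd(3,66)=3 -> preserves
  Option D: v=14, gcd(3,14)=1 -> changes
  Option E: v=64, gcd(3,64)=1 -> changes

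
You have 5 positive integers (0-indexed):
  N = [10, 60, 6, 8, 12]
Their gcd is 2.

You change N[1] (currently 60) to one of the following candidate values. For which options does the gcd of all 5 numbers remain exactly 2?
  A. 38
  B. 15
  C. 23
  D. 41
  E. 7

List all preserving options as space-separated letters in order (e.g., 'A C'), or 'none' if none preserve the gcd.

Answer: A

Derivation:
Old gcd = 2; gcd of others (without N[1]) = 2
New gcd for candidate v: gcd(2, v). Preserves old gcd iff gcd(2, v) = 2.
  Option A: v=38, gcd(2,38)=2 -> preserves
  Option B: v=15, gcd(2,15)=1 -> changes
  Option C: v=23, gcd(2,23)=1 -> changes
  Option D: v=41, gcd(2,41)=1 -> changes
  Option E: v=7, gcd(2,7)=1 -> changes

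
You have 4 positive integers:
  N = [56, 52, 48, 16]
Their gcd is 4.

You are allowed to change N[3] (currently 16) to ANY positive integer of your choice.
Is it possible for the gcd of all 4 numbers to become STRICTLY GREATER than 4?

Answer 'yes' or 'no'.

Answer: no

Derivation:
Current gcd = 4
gcd of all OTHER numbers (without N[3]=16): gcd([56, 52, 48]) = 4
The new gcd after any change is gcd(4, new_value).
This can be at most 4.
Since 4 = old gcd 4, the gcd can only stay the same or decrease.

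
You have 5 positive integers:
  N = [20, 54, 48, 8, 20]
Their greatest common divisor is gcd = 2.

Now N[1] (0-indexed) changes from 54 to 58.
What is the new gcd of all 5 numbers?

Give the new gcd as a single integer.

Numbers: [20, 54, 48, 8, 20], gcd = 2
Change: index 1, 54 -> 58
gcd of the OTHER numbers (without index 1): gcd([20, 48, 8, 20]) = 4
New gcd = gcd(g_others, new_val) = gcd(4, 58) = 2

Answer: 2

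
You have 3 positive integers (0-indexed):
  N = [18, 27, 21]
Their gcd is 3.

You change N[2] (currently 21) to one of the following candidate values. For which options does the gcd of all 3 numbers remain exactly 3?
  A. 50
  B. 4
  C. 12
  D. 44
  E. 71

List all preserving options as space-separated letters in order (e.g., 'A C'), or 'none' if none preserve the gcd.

Old gcd = 3; gcd of others (without N[2]) = 9
New gcd for candidate v: gcd(9, v). Preserves old gcd iff gcd(9, v) = 3.
  Option A: v=50, gcd(9,50)=1 -> changes
  Option B: v=4, gcd(9,4)=1 -> changes
  Option C: v=12, gcd(9,12)=3 -> preserves
  Option D: v=44, gcd(9,44)=1 -> changes
  Option E: v=71, gcd(9,71)=1 -> changes

Answer: C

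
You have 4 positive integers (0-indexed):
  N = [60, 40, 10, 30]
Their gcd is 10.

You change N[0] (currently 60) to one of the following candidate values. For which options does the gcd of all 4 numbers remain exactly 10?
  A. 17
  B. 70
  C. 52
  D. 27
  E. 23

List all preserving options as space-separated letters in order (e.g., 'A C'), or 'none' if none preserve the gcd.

Old gcd = 10; gcd of others (without N[0]) = 10
New gcd for candidate v: gcd(10, v). Preserves old gcd iff gcd(10, v) = 10.
  Option A: v=17, gcd(10,17)=1 -> changes
  Option B: v=70, gcd(10,70)=10 -> preserves
  Option C: v=52, gcd(10,52)=2 -> changes
  Option D: v=27, gcd(10,27)=1 -> changes
  Option E: v=23, gcd(10,23)=1 -> changes

Answer: B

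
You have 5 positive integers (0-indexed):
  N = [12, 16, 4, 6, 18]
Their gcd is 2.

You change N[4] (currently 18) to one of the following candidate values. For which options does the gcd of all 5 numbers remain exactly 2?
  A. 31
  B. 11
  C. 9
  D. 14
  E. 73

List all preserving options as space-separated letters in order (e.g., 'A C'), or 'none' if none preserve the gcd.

Answer: D

Derivation:
Old gcd = 2; gcd of others (without N[4]) = 2
New gcd for candidate v: gcd(2, v). Preserves old gcd iff gcd(2, v) = 2.
  Option A: v=31, gcd(2,31)=1 -> changes
  Option B: v=11, gcd(2,11)=1 -> changes
  Option C: v=9, gcd(2,9)=1 -> changes
  Option D: v=14, gcd(2,14)=2 -> preserves
  Option E: v=73, gcd(2,73)=1 -> changes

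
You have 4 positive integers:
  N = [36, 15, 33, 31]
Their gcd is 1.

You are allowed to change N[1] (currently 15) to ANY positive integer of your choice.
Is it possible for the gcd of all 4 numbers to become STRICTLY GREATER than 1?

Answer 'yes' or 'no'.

Current gcd = 1
gcd of all OTHER numbers (without N[1]=15): gcd([36, 33, 31]) = 1
The new gcd after any change is gcd(1, new_value).
This can be at most 1.
Since 1 = old gcd 1, the gcd can only stay the same or decrease.

Answer: no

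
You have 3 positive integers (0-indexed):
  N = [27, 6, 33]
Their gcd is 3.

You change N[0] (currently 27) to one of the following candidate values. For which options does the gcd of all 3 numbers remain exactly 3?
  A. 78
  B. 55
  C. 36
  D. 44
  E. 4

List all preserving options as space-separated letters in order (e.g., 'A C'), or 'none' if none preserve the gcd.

Old gcd = 3; gcd of others (without N[0]) = 3
New gcd for candidate v: gcd(3, v). Preserves old gcd iff gcd(3, v) = 3.
  Option A: v=78, gcd(3,78)=3 -> preserves
  Option B: v=55, gcd(3,55)=1 -> changes
  Option C: v=36, gcd(3,36)=3 -> preserves
  Option D: v=44, gcd(3,44)=1 -> changes
  Option E: v=4, gcd(3,4)=1 -> changes

Answer: A C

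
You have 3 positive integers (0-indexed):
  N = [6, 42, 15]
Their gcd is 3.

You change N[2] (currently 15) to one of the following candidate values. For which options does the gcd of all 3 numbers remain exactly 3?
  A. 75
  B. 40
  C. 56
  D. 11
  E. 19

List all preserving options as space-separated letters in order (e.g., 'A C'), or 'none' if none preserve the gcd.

Answer: A

Derivation:
Old gcd = 3; gcd of others (without N[2]) = 6
New gcd for candidate v: gcd(6, v). Preserves old gcd iff gcd(6, v) = 3.
  Option A: v=75, gcd(6,75)=3 -> preserves
  Option B: v=40, gcd(6,40)=2 -> changes
  Option C: v=56, gcd(6,56)=2 -> changes
  Option D: v=11, gcd(6,11)=1 -> changes
  Option E: v=19, gcd(6,19)=1 -> changes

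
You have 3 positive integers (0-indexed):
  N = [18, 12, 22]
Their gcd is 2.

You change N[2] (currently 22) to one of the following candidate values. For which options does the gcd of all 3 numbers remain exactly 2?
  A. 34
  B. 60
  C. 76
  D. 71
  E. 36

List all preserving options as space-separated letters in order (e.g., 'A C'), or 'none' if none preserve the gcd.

Old gcd = 2; gcd of others (without N[2]) = 6
New gcd for candidate v: gcd(6, v). Preserves old gcd iff gcd(6, v) = 2.
  Option A: v=34, gcd(6,34)=2 -> preserves
  Option B: v=60, gcd(6,60)=6 -> changes
  Option C: v=76, gcd(6,76)=2 -> preserves
  Option D: v=71, gcd(6,71)=1 -> changes
  Option E: v=36, gcd(6,36)=6 -> changes

Answer: A C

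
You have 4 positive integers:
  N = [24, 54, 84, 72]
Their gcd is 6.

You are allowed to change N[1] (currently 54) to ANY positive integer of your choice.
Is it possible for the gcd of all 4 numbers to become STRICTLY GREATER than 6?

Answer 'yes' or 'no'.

Current gcd = 6
gcd of all OTHER numbers (without N[1]=54): gcd([24, 84, 72]) = 12
The new gcd after any change is gcd(12, new_value).
This can be at most 12.
Since 12 > old gcd 6, the gcd CAN increase (e.g., set N[1] = 12).

Answer: yes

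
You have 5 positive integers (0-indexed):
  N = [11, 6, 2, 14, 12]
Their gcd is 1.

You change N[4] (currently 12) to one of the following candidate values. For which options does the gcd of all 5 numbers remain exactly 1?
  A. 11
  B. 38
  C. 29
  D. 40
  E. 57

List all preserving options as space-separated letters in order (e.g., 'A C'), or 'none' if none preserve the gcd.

Answer: A B C D E

Derivation:
Old gcd = 1; gcd of others (without N[4]) = 1
New gcd for candidate v: gcd(1, v). Preserves old gcd iff gcd(1, v) = 1.
  Option A: v=11, gcd(1,11)=1 -> preserves
  Option B: v=38, gcd(1,38)=1 -> preserves
  Option C: v=29, gcd(1,29)=1 -> preserves
  Option D: v=40, gcd(1,40)=1 -> preserves
  Option E: v=57, gcd(1,57)=1 -> preserves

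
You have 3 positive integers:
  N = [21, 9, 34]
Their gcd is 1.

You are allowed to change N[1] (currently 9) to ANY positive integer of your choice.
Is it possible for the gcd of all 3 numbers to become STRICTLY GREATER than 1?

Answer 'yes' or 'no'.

Current gcd = 1
gcd of all OTHER numbers (without N[1]=9): gcd([21, 34]) = 1
The new gcd after any change is gcd(1, new_value).
This can be at most 1.
Since 1 = old gcd 1, the gcd can only stay the same or decrease.

Answer: no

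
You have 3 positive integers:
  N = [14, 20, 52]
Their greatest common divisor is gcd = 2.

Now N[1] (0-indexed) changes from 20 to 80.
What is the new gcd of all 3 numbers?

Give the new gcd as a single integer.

Numbers: [14, 20, 52], gcd = 2
Change: index 1, 20 -> 80
gcd of the OTHER numbers (without index 1): gcd([14, 52]) = 2
New gcd = gcd(g_others, new_val) = gcd(2, 80) = 2

Answer: 2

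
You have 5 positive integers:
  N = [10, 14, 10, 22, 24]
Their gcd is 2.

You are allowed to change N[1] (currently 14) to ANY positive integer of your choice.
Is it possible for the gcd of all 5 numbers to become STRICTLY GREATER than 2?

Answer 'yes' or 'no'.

Answer: no

Derivation:
Current gcd = 2
gcd of all OTHER numbers (without N[1]=14): gcd([10, 10, 22, 24]) = 2
The new gcd after any change is gcd(2, new_value).
This can be at most 2.
Since 2 = old gcd 2, the gcd can only stay the same or decrease.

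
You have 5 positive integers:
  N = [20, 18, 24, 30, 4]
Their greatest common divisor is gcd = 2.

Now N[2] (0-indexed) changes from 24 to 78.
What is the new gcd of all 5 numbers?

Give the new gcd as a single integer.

Numbers: [20, 18, 24, 30, 4], gcd = 2
Change: index 2, 24 -> 78
gcd of the OTHER numbers (without index 2): gcd([20, 18, 30, 4]) = 2
New gcd = gcd(g_others, new_val) = gcd(2, 78) = 2

Answer: 2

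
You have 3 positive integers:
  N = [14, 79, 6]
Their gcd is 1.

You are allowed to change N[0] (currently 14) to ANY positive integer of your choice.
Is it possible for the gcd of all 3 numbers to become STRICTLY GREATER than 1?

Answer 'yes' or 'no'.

Answer: no

Derivation:
Current gcd = 1
gcd of all OTHER numbers (without N[0]=14): gcd([79, 6]) = 1
The new gcd after any change is gcd(1, new_value).
This can be at most 1.
Since 1 = old gcd 1, the gcd can only stay the same or decrease.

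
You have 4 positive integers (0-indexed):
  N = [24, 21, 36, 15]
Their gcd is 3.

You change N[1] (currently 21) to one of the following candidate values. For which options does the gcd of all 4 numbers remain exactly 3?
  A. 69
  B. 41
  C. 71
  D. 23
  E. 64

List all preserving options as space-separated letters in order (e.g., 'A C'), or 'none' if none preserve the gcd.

Answer: A

Derivation:
Old gcd = 3; gcd of others (without N[1]) = 3
New gcd for candidate v: gcd(3, v). Preserves old gcd iff gcd(3, v) = 3.
  Option A: v=69, gcd(3,69)=3 -> preserves
  Option B: v=41, gcd(3,41)=1 -> changes
  Option C: v=71, gcd(3,71)=1 -> changes
  Option D: v=23, gcd(3,23)=1 -> changes
  Option E: v=64, gcd(3,64)=1 -> changes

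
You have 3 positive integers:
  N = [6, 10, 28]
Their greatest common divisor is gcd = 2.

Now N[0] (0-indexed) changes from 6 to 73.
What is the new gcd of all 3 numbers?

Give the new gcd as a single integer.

Answer: 1

Derivation:
Numbers: [6, 10, 28], gcd = 2
Change: index 0, 6 -> 73
gcd of the OTHER numbers (without index 0): gcd([10, 28]) = 2
New gcd = gcd(g_others, new_val) = gcd(2, 73) = 1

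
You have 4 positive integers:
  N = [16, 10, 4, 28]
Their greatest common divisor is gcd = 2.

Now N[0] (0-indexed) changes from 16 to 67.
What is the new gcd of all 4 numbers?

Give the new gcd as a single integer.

Numbers: [16, 10, 4, 28], gcd = 2
Change: index 0, 16 -> 67
gcd of the OTHER numbers (without index 0): gcd([10, 4, 28]) = 2
New gcd = gcd(g_others, new_val) = gcd(2, 67) = 1

Answer: 1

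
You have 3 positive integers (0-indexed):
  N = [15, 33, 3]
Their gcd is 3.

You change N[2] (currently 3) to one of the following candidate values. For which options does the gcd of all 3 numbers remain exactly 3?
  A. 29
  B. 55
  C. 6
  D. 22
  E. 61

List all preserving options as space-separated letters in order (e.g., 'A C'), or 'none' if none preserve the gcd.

Old gcd = 3; gcd of others (without N[2]) = 3
New gcd for candidate v: gcd(3, v). Preserves old gcd iff gcd(3, v) = 3.
  Option A: v=29, gcd(3,29)=1 -> changes
  Option B: v=55, gcd(3,55)=1 -> changes
  Option C: v=6, gcd(3,6)=3 -> preserves
  Option D: v=22, gcd(3,22)=1 -> changes
  Option E: v=61, gcd(3,61)=1 -> changes

Answer: C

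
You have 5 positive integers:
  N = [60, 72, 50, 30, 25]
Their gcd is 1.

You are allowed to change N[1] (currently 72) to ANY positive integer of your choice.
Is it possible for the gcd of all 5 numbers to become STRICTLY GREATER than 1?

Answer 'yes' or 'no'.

Current gcd = 1
gcd of all OTHER numbers (without N[1]=72): gcd([60, 50, 30, 25]) = 5
The new gcd after any change is gcd(5, new_value).
This can be at most 5.
Since 5 > old gcd 1, the gcd CAN increase (e.g., set N[1] = 5).

Answer: yes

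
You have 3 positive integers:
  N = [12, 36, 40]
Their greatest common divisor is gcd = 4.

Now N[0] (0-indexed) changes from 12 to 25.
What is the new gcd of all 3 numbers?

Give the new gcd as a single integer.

Numbers: [12, 36, 40], gcd = 4
Change: index 0, 12 -> 25
gcd of the OTHER numbers (without index 0): gcd([36, 40]) = 4
New gcd = gcd(g_others, new_val) = gcd(4, 25) = 1

Answer: 1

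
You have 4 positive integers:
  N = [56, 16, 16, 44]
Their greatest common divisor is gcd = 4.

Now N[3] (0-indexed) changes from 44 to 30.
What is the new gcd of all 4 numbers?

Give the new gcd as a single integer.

Answer: 2

Derivation:
Numbers: [56, 16, 16, 44], gcd = 4
Change: index 3, 44 -> 30
gcd of the OTHER numbers (without index 3): gcd([56, 16, 16]) = 8
New gcd = gcd(g_others, new_val) = gcd(8, 30) = 2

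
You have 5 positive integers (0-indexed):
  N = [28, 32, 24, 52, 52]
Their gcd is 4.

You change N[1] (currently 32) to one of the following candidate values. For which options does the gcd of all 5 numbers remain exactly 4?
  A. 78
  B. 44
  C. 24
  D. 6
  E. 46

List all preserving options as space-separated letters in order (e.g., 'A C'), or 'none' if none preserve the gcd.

Answer: B C

Derivation:
Old gcd = 4; gcd of others (without N[1]) = 4
New gcd for candidate v: gcd(4, v). Preserves old gcd iff gcd(4, v) = 4.
  Option A: v=78, gcd(4,78)=2 -> changes
  Option B: v=44, gcd(4,44)=4 -> preserves
  Option C: v=24, gcd(4,24)=4 -> preserves
  Option D: v=6, gcd(4,6)=2 -> changes
  Option E: v=46, gcd(4,46)=2 -> changes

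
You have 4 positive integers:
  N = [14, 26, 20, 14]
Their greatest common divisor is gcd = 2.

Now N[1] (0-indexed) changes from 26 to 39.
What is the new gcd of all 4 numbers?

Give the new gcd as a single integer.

Numbers: [14, 26, 20, 14], gcd = 2
Change: index 1, 26 -> 39
gcd of the OTHER numbers (without index 1): gcd([14, 20, 14]) = 2
New gcd = gcd(g_others, new_val) = gcd(2, 39) = 1

Answer: 1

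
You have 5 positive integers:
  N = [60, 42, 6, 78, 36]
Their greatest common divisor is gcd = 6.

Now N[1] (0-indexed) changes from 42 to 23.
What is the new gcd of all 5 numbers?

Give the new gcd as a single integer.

Numbers: [60, 42, 6, 78, 36], gcd = 6
Change: index 1, 42 -> 23
gcd of the OTHER numbers (without index 1): gcd([60, 6, 78, 36]) = 6
New gcd = gcd(g_others, new_val) = gcd(6, 23) = 1

Answer: 1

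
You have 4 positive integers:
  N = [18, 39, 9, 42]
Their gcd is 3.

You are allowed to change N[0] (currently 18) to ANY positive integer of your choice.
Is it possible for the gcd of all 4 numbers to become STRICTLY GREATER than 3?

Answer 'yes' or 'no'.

Answer: no

Derivation:
Current gcd = 3
gcd of all OTHER numbers (without N[0]=18): gcd([39, 9, 42]) = 3
The new gcd after any change is gcd(3, new_value).
This can be at most 3.
Since 3 = old gcd 3, the gcd can only stay the same or decrease.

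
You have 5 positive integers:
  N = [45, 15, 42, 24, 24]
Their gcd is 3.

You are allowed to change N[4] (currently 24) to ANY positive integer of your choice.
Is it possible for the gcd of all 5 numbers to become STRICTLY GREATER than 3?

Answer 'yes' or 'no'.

Answer: no

Derivation:
Current gcd = 3
gcd of all OTHER numbers (without N[4]=24): gcd([45, 15, 42, 24]) = 3
The new gcd after any change is gcd(3, new_value).
This can be at most 3.
Since 3 = old gcd 3, the gcd can only stay the same or decrease.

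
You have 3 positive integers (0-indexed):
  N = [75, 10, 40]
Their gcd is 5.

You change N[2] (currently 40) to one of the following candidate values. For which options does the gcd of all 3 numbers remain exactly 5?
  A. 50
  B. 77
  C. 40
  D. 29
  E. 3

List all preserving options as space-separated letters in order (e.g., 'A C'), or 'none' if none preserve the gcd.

Answer: A C

Derivation:
Old gcd = 5; gcd of others (without N[2]) = 5
New gcd for candidate v: gcd(5, v). Preserves old gcd iff gcd(5, v) = 5.
  Option A: v=50, gcd(5,50)=5 -> preserves
  Option B: v=77, gcd(5,77)=1 -> changes
  Option C: v=40, gcd(5,40)=5 -> preserves
  Option D: v=29, gcd(5,29)=1 -> changes
  Option E: v=3, gcd(5,3)=1 -> changes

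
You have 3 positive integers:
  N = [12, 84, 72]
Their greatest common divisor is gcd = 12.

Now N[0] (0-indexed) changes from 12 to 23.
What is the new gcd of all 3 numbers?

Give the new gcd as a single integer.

Numbers: [12, 84, 72], gcd = 12
Change: index 0, 12 -> 23
gcd of the OTHER numbers (without index 0): gcd([84, 72]) = 12
New gcd = gcd(g_others, new_val) = gcd(12, 23) = 1

Answer: 1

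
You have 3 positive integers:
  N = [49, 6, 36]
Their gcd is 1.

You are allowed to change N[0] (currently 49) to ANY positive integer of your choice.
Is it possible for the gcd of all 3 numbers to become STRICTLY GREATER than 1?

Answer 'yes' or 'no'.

Current gcd = 1
gcd of all OTHER numbers (without N[0]=49): gcd([6, 36]) = 6
The new gcd after any change is gcd(6, new_value).
This can be at most 6.
Since 6 > old gcd 1, the gcd CAN increase (e.g., set N[0] = 6).

Answer: yes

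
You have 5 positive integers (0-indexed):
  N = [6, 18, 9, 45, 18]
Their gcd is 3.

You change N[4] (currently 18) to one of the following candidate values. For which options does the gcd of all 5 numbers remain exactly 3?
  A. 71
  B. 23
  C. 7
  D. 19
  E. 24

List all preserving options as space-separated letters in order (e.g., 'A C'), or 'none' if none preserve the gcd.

Old gcd = 3; gcd of others (without N[4]) = 3
New gcd for candidate v: gcd(3, v). Preserves old gcd iff gcd(3, v) = 3.
  Option A: v=71, gcd(3,71)=1 -> changes
  Option B: v=23, gcd(3,23)=1 -> changes
  Option C: v=7, gcd(3,7)=1 -> changes
  Option D: v=19, gcd(3,19)=1 -> changes
  Option E: v=24, gcd(3,24)=3 -> preserves

Answer: E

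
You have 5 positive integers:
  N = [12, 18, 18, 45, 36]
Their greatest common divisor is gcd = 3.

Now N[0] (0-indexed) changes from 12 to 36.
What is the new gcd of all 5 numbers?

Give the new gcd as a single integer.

Answer: 9

Derivation:
Numbers: [12, 18, 18, 45, 36], gcd = 3
Change: index 0, 12 -> 36
gcd of the OTHER numbers (without index 0): gcd([18, 18, 45, 36]) = 9
New gcd = gcd(g_others, new_val) = gcd(9, 36) = 9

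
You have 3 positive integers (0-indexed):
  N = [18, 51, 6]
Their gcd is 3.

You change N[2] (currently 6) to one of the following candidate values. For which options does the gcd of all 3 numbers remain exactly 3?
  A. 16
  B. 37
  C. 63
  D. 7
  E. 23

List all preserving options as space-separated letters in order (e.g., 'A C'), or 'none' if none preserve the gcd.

Old gcd = 3; gcd of others (without N[2]) = 3
New gcd for candidate v: gcd(3, v). Preserves old gcd iff gcd(3, v) = 3.
  Option A: v=16, gcd(3,16)=1 -> changes
  Option B: v=37, gcd(3,37)=1 -> changes
  Option C: v=63, gcd(3,63)=3 -> preserves
  Option D: v=7, gcd(3,7)=1 -> changes
  Option E: v=23, gcd(3,23)=1 -> changes

Answer: C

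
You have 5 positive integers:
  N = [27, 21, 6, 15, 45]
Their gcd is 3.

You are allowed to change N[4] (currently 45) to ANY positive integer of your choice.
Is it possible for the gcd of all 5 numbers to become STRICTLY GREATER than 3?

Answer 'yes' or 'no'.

Answer: no

Derivation:
Current gcd = 3
gcd of all OTHER numbers (without N[4]=45): gcd([27, 21, 6, 15]) = 3
The new gcd after any change is gcd(3, new_value).
This can be at most 3.
Since 3 = old gcd 3, the gcd can only stay the same or decrease.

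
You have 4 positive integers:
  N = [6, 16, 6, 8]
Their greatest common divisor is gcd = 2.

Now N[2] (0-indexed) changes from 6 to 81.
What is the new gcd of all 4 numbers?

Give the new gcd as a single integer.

Numbers: [6, 16, 6, 8], gcd = 2
Change: index 2, 6 -> 81
gcd of the OTHER numbers (without index 2): gcd([6, 16, 8]) = 2
New gcd = gcd(g_others, new_val) = gcd(2, 81) = 1

Answer: 1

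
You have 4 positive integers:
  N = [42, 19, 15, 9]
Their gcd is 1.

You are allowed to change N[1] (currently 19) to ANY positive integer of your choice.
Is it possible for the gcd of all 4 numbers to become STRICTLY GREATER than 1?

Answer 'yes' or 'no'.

Current gcd = 1
gcd of all OTHER numbers (without N[1]=19): gcd([42, 15, 9]) = 3
The new gcd after any change is gcd(3, new_value).
This can be at most 3.
Since 3 > old gcd 1, the gcd CAN increase (e.g., set N[1] = 3).

Answer: yes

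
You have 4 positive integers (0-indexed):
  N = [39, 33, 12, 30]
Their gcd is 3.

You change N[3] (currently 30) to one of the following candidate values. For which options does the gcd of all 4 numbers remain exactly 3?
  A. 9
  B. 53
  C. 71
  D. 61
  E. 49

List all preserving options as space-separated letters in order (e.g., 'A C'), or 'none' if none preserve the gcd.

Answer: A

Derivation:
Old gcd = 3; gcd of others (without N[3]) = 3
New gcd for candidate v: gcd(3, v). Preserves old gcd iff gcd(3, v) = 3.
  Option A: v=9, gcd(3,9)=3 -> preserves
  Option B: v=53, gcd(3,53)=1 -> changes
  Option C: v=71, gcd(3,71)=1 -> changes
  Option D: v=61, gcd(3,61)=1 -> changes
  Option E: v=49, gcd(3,49)=1 -> changes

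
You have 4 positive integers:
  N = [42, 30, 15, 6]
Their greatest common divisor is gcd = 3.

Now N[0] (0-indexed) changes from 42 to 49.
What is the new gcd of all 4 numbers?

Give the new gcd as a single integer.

Answer: 1

Derivation:
Numbers: [42, 30, 15, 6], gcd = 3
Change: index 0, 42 -> 49
gcd of the OTHER numbers (without index 0): gcd([30, 15, 6]) = 3
New gcd = gcd(g_others, new_val) = gcd(3, 49) = 1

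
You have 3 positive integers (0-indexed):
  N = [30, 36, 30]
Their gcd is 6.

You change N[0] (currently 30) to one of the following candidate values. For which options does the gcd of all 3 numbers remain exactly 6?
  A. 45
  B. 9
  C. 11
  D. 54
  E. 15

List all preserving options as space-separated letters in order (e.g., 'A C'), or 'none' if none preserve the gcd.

Old gcd = 6; gcd of others (without N[0]) = 6
New gcd for candidate v: gcd(6, v). Preserves old gcd iff gcd(6, v) = 6.
  Option A: v=45, gcd(6,45)=3 -> changes
  Option B: v=9, gcd(6,9)=3 -> changes
  Option C: v=11, gcd(6,11)=1 -> changes
  Option D: v=54, gcd(6,54)=6 -> preserves
  Option E: v=15, gcd(6,15)=3 -> changes

Answer: D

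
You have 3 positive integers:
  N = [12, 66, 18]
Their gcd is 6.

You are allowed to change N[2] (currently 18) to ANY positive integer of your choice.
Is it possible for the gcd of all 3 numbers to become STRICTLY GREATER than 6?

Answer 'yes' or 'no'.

Answer: no

Derivation:
Current gcd = 6
gcd of all OTHER numbers (without N[2]=18): gcd([12, 66]) = 6
The new gcd after any change is gcd(6, new_value).
This can be at most 6.
Since 6 = old gcd 6, the gcd can only stay the same or decrease.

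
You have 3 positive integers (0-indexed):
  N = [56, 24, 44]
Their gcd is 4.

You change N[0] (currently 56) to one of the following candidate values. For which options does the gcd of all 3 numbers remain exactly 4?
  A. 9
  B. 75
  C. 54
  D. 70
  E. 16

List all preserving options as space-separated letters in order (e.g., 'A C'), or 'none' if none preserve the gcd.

Answer: E

Derivation:
Old gcd = 4; gcd of others (without N[0]) = 4
New gcd for candidate v: gcd(4, v). Preserves old gcd iff gcd(4, v) = 4.
  Option A: v=9, gcd(4,9)=1 -> changes
  Option B: v=75, gcd(4,75)=1 -> changes
  Option C: v=54, gcd(4,54)=2 -> changes
  Option D: v=70, gcd(4,70)=2 -> changes
  Option E: v=16, gcd(4,16)=4 -> preserves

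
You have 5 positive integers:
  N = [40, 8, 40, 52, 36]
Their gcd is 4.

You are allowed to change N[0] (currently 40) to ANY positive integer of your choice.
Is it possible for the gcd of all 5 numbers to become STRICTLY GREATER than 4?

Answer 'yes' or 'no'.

Current gcd = 4
gcd of all OTHER numbers (without N[0]=40): gcd([8, 40, 52, 36]) = 4
The new gcd after any change is gcd(4, new_value).
This can be at most 4.
Since 4 = old gcd 4, the gcd can only stay the same or decrease.

Answer: no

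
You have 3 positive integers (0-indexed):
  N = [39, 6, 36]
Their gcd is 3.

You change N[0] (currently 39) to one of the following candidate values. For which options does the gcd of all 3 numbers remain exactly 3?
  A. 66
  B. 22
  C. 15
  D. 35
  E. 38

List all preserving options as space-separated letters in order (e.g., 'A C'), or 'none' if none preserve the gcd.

Old gcd = 3; gcd of others (without N[0]) = 6
New gcd for candidate v: gcd(6, v). Preserves old gcd iff gcd(6, v) = 3.
  Option A: v=66, gcd(6,66)=6 -> changes
  Option B: v=22, gcd(6,22)=2 -> changes
  Option C: v=15, gcd(6,15)=3 -> preserves
  Option D: v=35, gcd(6,35)=1 -> changes
  Option E: v=38, gcd(6,38)=2 -> changes

Answer: C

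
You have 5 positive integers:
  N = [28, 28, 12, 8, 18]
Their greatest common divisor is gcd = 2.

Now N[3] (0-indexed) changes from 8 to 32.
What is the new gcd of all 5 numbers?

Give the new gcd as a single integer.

Answer: 2

Derivation:
Numbers: [28, 28, 12, 8, 18], gcd = 2
Change: index 3, 8 -> 32
gcd of the OTHER numbers (without index 3): gcd([28, 28, 12, 18]) = 2
New gcd = gcd(g_others, new_val) = gcd(2, 32) = 2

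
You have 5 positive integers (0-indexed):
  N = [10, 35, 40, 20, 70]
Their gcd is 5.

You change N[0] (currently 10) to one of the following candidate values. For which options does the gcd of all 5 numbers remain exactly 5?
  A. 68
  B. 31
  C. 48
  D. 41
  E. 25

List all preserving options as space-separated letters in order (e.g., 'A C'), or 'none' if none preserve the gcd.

Old gcd = 5; gcd of others (without N[0]) = 5
New gcd for candidate v: gcd(5, v). Preserves old gcd iff gcd(5, v) = 5.
  Option A: v=68, gcd(5,68)=1 -> changes
  Option B: v=31, gcd(5,31)=1 -> changes
  Option C: v=48, gcd(5,48)=1 -> changes
  Option D: v=41, gcd(5,41)=1 -> changes
  Option E: v=25, gcd(5,25)=5 -> preserves

Answer: E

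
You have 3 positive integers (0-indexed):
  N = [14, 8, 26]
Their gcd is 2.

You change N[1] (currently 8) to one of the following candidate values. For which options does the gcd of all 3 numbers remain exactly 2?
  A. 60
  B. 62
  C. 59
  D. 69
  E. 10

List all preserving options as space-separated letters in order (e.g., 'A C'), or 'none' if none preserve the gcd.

Old gcd = 2; gcd of others (without N[1]) = 2
New gcd for candidate v: gcd(2, v). Preserves old gcd iff gcd(2, v) = 2.
  Option A: v=60, gcd(2,60)=2 -> preserves
  Option B: v=62, gcd(2,62)=2 -> preserves
  Option C: v=59, gcd(2,59)=1 -> changes
  Option D: v=69, gcd(2,69)=1 -> changes
  Option E: v=10, gcd(2,10)=2 -> preserves

Answer: A B E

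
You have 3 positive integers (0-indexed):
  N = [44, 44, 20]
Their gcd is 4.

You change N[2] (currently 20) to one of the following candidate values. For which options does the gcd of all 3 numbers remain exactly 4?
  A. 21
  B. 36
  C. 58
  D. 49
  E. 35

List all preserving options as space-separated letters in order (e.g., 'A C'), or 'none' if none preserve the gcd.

Old gcd = 4; gcd of others (without N[2]) = 44
New gcd for candidate v: gcd(44, v). Preserves old gcd iff gcd(44, v) = 4.
  Option A: v=21, gcd(44,21)=1 -> changes
  Option B: v=36, gcd(44,36)=4 -> preserves
  Option C: v=58, gcd(44,58)=2 -> changes
  Option D: v=49, gcd(44,49)=1 -> changes
  Option E: v=35, gcd(44,35)=1 -> changes

Answer: B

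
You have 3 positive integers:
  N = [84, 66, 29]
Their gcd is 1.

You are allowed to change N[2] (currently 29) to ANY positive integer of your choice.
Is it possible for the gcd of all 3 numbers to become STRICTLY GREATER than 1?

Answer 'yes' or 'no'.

Answer: yes

Derivation:
Current gcd = 1
gcd of all OTHER numbers (without N[2]=29): gcd([84, 66]) = 6
The new gcd after any change is gcd(6, new_value).
This can be at most 6.
Since 6 > old gcd 1, the gcd CAN increase (e.g., set N[2] = 6).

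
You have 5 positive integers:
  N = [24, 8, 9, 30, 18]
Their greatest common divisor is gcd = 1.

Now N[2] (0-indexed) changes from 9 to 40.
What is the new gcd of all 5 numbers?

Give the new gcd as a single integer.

Numbers: [24, 8, 9, 30, 18], gcd = 1
Change: index 2, 9 -> 40
gcd of the OTHER numbers (without index 2): gcd([24, 8, 30, 18]) = 2
New gcd = gcd(g_others, new_val) = gcd(2, 40) = 2

Answer: 2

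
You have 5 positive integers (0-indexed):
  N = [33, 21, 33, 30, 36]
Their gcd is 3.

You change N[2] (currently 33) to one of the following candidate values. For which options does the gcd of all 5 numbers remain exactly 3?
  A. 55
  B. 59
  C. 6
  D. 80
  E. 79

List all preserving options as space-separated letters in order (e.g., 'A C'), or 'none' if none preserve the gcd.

Old gcd = 3; gcd of others (without N[2]) = 3
New gcd for candidate v: gcd(3, v). Preserves old gcd iff gcd(3, v) = 3.
  Option A: v=55, gcd(3,55)=1 -> changes
  Option B: v=59, gcd(3,59)=1 -> changes
  Option C: v=6, gcd(3,6)=3 -> preserves
  Option D: v=80, gcd(3,80)=1 -> changes
  Option E: v=79, gcd(3,79)=1 -> changes

Answer: C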